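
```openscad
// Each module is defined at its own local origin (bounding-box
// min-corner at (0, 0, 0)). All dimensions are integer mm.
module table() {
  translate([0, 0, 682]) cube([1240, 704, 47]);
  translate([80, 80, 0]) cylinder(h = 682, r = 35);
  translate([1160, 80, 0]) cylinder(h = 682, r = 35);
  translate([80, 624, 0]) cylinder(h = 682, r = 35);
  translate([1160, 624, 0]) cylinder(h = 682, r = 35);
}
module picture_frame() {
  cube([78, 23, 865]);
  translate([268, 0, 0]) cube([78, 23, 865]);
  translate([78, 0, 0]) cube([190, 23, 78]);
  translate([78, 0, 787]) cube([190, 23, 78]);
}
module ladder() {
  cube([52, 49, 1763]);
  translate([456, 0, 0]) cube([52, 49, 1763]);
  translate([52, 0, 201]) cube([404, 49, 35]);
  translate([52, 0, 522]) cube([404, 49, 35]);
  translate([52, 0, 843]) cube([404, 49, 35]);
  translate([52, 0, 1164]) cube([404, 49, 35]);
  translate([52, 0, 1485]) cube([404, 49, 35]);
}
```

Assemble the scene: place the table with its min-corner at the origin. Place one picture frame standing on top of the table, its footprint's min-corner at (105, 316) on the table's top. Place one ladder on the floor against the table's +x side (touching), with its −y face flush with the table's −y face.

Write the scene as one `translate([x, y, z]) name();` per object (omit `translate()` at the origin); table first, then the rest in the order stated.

table();
translate([105, 316, 729]) picture_frame();
translate([1240, 0, 0]) ladder();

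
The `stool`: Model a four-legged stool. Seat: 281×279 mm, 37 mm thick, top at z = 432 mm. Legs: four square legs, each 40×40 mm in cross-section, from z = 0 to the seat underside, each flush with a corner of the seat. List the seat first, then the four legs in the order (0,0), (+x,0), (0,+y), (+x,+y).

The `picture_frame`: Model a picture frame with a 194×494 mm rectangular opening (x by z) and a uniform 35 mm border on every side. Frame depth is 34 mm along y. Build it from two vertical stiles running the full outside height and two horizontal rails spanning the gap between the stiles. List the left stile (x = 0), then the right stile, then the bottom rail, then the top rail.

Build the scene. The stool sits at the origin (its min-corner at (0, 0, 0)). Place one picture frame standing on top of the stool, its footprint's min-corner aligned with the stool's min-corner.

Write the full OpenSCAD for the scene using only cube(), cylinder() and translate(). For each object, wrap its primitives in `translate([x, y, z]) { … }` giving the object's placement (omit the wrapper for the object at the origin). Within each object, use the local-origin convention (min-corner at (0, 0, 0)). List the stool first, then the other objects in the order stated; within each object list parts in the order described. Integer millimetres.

translate([0, 0, 395]) cube([281, 279, 37]);
cube([40, 40, 395]);
translate([241, 0, 0]) cube([40, 40, 395]);
translate([0, 239, 0]) cube([40, 40, 395]);
translate([241, 239, 0]) cube([40, 40, 395]);
translate([0, 0, 432]) {
  cube([35, 34, 564]);
  translate([229, 0, 0]) cube([35, 34, 564]);
  translate([35, 0, 0]) cube([194, 34, 35]);
  translate([35, 0, 529]) cube([194, 34, 35]);
}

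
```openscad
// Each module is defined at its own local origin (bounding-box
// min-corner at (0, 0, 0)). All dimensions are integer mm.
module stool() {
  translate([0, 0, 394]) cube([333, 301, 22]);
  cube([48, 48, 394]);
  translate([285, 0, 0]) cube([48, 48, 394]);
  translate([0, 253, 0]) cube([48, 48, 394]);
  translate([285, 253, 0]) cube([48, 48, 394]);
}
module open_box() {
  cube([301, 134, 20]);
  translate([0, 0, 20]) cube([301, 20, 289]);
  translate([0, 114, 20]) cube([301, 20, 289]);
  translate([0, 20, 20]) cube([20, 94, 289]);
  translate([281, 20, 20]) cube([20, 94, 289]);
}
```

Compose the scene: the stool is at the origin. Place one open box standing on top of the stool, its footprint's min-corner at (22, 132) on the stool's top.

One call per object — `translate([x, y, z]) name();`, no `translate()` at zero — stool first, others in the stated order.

stool();
translate([22, 132, 416]) open_box();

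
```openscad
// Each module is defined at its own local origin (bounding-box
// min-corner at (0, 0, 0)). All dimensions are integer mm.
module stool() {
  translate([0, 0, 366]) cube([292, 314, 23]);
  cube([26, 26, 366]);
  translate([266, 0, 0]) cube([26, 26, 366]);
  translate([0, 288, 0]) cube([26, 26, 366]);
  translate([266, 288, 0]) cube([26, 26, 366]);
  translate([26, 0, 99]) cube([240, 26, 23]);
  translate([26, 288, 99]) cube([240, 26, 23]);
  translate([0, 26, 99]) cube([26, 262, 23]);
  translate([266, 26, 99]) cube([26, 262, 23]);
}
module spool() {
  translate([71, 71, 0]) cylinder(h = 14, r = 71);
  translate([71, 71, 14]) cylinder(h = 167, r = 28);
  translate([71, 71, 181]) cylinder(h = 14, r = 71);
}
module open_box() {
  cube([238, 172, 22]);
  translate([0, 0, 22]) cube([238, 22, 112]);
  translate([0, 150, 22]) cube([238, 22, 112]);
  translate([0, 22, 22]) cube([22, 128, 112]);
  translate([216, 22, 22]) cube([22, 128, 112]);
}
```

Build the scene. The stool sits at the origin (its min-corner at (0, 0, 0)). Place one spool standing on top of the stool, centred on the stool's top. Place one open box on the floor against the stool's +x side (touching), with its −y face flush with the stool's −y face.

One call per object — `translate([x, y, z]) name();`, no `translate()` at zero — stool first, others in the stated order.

stool();
translate([75, 86, 389]) spool();
translate([292, 0, 0]) open_box();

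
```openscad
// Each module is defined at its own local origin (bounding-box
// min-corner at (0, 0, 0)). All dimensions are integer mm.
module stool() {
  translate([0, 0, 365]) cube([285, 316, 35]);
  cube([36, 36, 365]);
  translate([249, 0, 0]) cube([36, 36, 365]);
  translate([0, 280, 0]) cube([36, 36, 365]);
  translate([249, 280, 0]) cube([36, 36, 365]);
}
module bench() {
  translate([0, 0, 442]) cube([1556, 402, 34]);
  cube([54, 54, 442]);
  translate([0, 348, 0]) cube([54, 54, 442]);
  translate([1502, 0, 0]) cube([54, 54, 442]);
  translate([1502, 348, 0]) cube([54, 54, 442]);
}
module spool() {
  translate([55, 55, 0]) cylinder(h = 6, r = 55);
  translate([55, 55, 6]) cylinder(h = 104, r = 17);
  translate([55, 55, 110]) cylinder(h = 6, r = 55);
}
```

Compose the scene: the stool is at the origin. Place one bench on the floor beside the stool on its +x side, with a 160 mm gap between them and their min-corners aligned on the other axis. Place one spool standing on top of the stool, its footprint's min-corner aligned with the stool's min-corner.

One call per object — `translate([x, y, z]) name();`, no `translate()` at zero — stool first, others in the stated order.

stool();
translate([445, 0, 0]) bench();
translate([0, 0, 400]) spool();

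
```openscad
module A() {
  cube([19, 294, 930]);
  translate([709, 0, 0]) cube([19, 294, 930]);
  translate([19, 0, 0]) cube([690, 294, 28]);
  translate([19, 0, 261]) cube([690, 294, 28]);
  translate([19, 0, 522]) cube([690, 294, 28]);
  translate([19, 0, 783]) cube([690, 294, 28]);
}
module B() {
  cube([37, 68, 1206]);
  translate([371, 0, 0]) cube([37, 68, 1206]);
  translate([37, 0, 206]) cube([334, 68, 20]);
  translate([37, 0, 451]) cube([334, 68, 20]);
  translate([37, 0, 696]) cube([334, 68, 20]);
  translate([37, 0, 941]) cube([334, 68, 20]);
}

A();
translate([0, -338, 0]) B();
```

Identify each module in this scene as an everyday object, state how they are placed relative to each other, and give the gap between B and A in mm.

The ladder's nearest face is 270 mm from the bookshelf's −y face.

A is a bookshelf. B is a ladder. The ladder is on the floor beside the bookshelf on its −y side. The gap between the ladder and the bookshelf is 270 mm.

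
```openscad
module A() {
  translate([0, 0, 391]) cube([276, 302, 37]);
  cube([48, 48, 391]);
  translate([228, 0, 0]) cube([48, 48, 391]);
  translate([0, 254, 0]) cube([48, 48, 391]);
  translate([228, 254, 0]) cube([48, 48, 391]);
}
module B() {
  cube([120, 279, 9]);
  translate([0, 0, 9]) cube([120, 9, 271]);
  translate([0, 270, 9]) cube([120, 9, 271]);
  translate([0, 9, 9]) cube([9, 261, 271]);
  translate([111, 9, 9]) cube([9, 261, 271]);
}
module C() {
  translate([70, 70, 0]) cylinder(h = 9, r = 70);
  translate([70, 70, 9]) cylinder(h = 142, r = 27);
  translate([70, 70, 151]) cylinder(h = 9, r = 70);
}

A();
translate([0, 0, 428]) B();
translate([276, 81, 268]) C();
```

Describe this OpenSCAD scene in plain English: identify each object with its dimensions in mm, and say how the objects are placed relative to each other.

A is a simple wooden stool: a rectangular seat 276 mm (x) by 302 mm (y), 37 mm thick, top face at z = 428 mm, on four square legs, each 48×48 mm in cross-section. The legs rest on z = 0, each flush with a corner of the seat.

B is an open-topped rectangular box: outside dimensions 120×279×280 mm, with a uniform wall and base thickness of 9 mm. The base is a full 120×279 slab on the floor; four walls sit on top of the base. The front and back walls (the −y and +y sides) span the full width; the two side walls fit between them.

C is a spool: two coaxial disc flanges of radius 70 mm and thickness 9 mm, joined by a core cylinder of radius 27 mm and height 142 mm. The lower flange rests on z = 0 and the three cylinders share a vertical axis.

The open box is on top of the stool. The spool is beside the stool with their tops flush at z = 428.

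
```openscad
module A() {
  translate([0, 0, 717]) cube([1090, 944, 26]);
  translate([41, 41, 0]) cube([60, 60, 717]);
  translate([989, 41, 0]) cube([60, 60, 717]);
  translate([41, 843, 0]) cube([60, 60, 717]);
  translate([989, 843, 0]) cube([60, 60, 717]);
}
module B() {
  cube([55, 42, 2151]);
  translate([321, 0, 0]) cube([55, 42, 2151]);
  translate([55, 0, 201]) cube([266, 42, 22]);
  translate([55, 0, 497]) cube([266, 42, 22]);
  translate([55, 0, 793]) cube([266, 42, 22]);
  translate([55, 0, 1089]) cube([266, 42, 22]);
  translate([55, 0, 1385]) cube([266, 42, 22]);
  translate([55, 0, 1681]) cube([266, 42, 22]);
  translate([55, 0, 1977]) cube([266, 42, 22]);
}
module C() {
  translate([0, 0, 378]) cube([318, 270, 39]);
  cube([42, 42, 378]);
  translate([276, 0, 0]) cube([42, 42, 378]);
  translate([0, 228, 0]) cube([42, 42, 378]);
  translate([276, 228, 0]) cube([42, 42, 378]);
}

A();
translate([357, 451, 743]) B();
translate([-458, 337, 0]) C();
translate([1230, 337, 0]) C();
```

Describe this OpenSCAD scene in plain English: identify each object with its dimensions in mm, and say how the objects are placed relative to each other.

A is a rectangular dining table. The top is 1090×944×26 mm with its upper surface at z = 743 mm. It stands on four 60×60 mm square legs, each inset 41 mm from the nearest pair of top edges, running from the floor to the underside of the top.

B is a wooden ladder with two side rails of 55×42 mm section and 2151 mm height, set 376 mm apart overall. Between them run 7 rectangular rungs (42 mm deep, 22 mm thick), front faces flush with the rails' −y face. The bottom of the first rung is 201 mm above the floor and each subsequent rung is 296 mm higher than the one below.

C is a four-legged stool. The seat is a 318×270×39 mm slab whose top surface is at z = 417 mm; four square legs, each 42×42 mm in cross-section, run from the floor (z = 0) to the underside of the seat, each flush with a corner of the seat.

The ladder is on top of the table, centred. Two stools sit around the table at the −x, +x sides.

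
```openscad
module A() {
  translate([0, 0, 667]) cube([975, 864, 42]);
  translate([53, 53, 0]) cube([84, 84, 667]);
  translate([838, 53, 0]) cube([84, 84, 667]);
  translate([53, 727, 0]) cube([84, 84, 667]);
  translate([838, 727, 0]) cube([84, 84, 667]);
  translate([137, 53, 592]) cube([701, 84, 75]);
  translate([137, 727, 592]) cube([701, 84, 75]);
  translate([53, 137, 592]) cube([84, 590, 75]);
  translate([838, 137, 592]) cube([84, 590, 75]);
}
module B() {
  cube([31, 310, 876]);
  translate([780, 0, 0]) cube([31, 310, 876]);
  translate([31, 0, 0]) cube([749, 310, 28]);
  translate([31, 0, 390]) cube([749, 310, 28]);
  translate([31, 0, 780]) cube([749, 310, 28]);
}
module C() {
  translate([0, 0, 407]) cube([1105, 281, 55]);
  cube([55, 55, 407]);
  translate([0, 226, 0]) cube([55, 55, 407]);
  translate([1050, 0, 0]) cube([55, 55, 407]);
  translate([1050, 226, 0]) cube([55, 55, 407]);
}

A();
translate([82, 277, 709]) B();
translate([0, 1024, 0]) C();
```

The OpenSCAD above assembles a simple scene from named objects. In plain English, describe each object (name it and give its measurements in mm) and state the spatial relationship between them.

A is a table: top 975 mm (x) × 864 mm (y), 42 mm thick, upper face at z = 709 mm, on four 84×84 mm square legs, each inset 53 mm from the nearest pair of top edges, running from z = 0 to the bottom of the top. Four apron rails, 84 mm thick and 75 mm tall, run between adjacent legs with their top edges flush with the underside of the top and their outer faces flush with the legs' outer faces.

B is an open bookshelf. Two side panels, each 31 mm thick, 310 mm deep and 876 mm tall, stand 811 mm apart (outside-to-outside). Between them sit 3 shelves, each 28 mm thick and 310 mm deep, spanning the full gap between the sides. The bottom shelf rests on the floor (its underside at z = 0) and the clear gap between one shelf's top and the next shelf's underside is 362 mm.

C is a long wooden bench with a 1105 mm (x) × 281 mm (y) seat, 55 mm thick, its top surface 462 mm above the floor. Four 55 mm square legs at the seat corners, flush with the edges, run from z = 0 to the seat underside.

The bookshelf is on top of the table, centred. The bench is on the floor beside the table on its +y side.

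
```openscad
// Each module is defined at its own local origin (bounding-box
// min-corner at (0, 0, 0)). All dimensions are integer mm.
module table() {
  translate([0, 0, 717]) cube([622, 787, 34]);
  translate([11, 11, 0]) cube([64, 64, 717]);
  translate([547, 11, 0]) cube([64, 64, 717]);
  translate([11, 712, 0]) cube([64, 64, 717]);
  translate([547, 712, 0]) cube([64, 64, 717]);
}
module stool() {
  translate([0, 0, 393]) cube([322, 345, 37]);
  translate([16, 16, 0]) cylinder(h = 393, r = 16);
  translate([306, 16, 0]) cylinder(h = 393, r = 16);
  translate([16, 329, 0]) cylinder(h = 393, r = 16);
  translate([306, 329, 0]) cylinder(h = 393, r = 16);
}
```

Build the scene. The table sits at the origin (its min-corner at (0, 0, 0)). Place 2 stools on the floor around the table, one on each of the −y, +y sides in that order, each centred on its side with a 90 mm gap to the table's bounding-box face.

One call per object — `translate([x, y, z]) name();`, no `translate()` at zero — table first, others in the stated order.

table();
translate([150, -435, 0]) stool();
translate([150, 877, 0]) stool();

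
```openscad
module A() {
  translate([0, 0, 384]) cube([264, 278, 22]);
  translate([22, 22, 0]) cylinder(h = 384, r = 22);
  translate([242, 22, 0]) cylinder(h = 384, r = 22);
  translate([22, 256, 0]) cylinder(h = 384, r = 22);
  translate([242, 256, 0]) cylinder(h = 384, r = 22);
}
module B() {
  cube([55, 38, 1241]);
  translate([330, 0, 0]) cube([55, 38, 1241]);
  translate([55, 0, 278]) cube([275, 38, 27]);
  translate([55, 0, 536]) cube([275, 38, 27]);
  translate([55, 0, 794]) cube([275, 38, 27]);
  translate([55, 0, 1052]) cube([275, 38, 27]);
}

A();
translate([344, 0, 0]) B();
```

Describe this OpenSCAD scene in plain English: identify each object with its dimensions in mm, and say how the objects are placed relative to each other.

A is a four-legged stool. The seat is a 264×278×22 mm slab whose top surface is at z = 406 mm; four round legs, each 44 mm in diameter, run from the floor (z = 0) to the underside of the seat, each leg's axis is inset half a diameter from the nearest pair of seat edges (so the leg's bounding box is flush with the corner).

B is a straight ladder. Two 55×38 mm vertical rails, 1241 mm tall, stand 385 mm apart (outside-to-outside) with their front faces coplanar on the −y side. 4 rungs, each 38 mm deep and 27 mm tall, span between the inner faces of the rails, front faces flush with the rails. The lowest rung's underside is at z = 278 mm and rungs are spaced 258 mm apart (underside to underside).

The ladder is on the floor beside the stool on its +x side.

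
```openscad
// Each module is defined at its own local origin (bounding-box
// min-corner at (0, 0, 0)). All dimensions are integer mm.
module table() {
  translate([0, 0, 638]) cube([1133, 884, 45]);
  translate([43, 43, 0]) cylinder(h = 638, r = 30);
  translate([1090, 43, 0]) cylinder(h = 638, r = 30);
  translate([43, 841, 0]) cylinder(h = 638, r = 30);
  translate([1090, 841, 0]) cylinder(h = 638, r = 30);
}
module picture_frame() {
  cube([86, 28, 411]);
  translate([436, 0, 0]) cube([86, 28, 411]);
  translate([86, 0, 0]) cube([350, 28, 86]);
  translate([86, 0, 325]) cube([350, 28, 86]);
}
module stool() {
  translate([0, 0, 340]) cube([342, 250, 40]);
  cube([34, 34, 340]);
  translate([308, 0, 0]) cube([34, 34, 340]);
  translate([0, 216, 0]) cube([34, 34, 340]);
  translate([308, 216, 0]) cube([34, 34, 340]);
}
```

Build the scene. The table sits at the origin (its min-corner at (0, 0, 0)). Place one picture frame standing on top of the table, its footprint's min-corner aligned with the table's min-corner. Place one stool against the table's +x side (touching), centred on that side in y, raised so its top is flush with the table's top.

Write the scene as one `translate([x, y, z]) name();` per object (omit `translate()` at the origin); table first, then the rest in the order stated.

table();
translate([0, 0, 683]) picture_frame();
translate([1133, 317, 303]) stool();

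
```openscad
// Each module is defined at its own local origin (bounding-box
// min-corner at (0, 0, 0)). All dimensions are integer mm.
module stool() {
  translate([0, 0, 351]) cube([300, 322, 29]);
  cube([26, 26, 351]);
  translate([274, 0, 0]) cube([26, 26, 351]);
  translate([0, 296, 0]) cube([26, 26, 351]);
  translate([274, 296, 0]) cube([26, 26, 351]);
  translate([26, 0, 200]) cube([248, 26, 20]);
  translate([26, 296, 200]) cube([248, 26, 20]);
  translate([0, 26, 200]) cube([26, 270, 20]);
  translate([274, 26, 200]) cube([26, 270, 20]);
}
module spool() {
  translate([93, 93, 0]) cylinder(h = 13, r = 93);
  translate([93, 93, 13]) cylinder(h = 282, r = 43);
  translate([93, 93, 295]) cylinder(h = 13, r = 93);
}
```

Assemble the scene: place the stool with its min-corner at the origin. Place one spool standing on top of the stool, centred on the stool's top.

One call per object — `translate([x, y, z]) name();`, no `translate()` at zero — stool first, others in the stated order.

stool();
translate([57, 68, 380]) spool();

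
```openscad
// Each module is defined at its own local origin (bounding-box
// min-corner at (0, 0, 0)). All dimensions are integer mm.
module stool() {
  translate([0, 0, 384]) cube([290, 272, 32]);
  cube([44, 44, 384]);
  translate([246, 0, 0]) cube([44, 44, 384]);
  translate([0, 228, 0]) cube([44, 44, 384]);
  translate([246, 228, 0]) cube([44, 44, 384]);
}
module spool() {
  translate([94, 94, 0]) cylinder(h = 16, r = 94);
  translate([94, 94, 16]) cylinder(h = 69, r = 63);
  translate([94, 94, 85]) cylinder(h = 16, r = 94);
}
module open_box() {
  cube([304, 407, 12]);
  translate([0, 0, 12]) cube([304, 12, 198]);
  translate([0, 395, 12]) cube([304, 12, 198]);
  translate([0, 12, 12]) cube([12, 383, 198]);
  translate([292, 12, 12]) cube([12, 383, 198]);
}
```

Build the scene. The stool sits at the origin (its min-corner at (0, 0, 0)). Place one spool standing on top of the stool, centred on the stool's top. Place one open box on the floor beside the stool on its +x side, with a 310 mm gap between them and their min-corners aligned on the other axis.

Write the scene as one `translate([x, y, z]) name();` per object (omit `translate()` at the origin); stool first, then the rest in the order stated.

stool();
translate([51, 42, 416]) spool();
translate([600, 0, 0]) open_box();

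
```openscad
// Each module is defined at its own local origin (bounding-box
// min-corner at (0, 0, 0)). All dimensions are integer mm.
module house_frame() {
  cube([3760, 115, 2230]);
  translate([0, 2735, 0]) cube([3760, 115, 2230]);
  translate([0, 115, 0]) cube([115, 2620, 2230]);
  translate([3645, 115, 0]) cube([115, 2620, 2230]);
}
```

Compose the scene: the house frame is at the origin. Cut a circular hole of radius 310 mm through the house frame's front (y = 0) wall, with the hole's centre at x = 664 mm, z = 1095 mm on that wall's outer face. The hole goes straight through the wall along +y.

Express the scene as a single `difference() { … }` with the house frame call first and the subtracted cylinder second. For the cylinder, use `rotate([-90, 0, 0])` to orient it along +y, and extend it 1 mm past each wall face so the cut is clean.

difference() {
  house_frame();
  translate([664, -1, 1095]) rotate([-90, 0, 0]) cylinder(h = 117, r = 310);
}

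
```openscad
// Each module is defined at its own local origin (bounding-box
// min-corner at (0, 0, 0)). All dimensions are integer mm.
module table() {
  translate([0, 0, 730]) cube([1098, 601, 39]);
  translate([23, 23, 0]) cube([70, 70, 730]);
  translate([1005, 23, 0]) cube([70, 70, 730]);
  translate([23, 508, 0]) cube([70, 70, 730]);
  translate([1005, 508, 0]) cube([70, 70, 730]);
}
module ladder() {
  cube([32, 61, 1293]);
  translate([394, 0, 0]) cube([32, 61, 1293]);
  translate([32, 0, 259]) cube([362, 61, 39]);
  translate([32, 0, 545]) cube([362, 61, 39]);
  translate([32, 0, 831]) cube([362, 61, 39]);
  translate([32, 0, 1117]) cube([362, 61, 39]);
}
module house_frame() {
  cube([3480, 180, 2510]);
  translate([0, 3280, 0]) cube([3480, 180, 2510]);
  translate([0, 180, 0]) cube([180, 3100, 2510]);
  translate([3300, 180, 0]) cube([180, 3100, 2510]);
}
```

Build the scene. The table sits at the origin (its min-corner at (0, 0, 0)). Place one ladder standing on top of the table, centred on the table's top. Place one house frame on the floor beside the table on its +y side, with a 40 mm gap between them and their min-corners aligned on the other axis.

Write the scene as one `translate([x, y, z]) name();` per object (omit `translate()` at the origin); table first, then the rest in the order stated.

table();
translate([336, 270, 769]) ladder();
translate([0, 641, 0]) house_frame();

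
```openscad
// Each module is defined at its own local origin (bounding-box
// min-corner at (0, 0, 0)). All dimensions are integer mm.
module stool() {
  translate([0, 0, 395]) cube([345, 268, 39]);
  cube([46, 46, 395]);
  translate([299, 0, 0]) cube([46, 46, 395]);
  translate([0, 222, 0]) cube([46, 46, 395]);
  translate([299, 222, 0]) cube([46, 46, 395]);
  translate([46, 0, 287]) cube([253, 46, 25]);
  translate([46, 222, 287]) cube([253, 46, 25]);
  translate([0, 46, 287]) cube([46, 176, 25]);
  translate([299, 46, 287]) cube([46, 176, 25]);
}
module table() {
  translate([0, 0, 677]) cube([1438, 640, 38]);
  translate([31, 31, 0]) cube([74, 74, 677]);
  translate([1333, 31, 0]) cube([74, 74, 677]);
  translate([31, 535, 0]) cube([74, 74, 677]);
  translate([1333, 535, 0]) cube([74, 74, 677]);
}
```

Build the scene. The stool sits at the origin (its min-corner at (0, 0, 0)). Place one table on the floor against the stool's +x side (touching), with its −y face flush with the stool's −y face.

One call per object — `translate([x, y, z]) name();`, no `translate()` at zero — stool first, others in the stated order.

stool();
translate([345, 0, 0]) table();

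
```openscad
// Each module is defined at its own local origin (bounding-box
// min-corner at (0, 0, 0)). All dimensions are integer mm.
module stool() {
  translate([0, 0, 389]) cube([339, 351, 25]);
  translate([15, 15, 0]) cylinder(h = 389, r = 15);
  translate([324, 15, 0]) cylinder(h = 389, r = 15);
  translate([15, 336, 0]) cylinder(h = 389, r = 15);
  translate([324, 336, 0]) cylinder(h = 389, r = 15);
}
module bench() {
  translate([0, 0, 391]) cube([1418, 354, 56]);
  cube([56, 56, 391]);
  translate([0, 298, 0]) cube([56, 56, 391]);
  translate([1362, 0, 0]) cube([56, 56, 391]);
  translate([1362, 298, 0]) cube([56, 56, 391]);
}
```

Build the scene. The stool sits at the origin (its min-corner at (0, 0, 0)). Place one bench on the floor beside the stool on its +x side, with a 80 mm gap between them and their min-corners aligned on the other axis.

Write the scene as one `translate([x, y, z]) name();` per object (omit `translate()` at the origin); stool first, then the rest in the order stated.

stool();
translate([419, 0, 0]) bench();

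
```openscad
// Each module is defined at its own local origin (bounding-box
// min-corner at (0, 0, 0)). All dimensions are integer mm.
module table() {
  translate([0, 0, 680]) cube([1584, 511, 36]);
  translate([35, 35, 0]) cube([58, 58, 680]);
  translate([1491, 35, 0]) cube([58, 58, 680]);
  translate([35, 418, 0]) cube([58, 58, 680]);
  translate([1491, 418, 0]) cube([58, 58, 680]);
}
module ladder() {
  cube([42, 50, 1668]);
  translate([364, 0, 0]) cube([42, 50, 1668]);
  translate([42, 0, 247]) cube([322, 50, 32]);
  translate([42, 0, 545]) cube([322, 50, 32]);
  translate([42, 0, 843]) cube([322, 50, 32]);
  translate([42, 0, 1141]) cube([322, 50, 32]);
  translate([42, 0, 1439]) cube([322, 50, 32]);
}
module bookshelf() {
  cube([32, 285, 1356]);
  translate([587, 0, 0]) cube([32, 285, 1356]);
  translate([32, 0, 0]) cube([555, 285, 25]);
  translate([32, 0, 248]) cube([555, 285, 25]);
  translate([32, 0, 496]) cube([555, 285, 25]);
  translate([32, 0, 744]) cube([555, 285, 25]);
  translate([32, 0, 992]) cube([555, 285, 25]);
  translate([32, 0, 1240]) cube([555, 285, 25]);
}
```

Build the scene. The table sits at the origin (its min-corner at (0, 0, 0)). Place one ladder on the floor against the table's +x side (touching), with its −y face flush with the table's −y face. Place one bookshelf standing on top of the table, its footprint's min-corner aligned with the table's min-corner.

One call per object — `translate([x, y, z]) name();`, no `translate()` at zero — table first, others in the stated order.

table();
translate([1584, 0, 0]) ladder();
translate([0, 0, 716]) bookshelf();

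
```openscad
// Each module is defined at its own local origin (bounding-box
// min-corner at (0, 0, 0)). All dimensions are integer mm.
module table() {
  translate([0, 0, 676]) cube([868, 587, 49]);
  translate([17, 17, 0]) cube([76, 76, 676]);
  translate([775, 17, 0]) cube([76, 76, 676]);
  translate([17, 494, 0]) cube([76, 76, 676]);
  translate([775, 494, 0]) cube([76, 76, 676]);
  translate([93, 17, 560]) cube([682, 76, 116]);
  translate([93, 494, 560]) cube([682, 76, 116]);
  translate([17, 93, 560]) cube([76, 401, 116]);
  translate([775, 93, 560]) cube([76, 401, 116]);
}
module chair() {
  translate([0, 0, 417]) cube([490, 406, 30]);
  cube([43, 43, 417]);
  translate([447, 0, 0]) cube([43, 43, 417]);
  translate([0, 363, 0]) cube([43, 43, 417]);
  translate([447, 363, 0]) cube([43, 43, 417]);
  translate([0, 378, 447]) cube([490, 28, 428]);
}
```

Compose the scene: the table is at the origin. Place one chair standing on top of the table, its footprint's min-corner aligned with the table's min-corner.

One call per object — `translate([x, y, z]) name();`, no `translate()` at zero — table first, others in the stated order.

table();
translate([0, 0, 725]) chair();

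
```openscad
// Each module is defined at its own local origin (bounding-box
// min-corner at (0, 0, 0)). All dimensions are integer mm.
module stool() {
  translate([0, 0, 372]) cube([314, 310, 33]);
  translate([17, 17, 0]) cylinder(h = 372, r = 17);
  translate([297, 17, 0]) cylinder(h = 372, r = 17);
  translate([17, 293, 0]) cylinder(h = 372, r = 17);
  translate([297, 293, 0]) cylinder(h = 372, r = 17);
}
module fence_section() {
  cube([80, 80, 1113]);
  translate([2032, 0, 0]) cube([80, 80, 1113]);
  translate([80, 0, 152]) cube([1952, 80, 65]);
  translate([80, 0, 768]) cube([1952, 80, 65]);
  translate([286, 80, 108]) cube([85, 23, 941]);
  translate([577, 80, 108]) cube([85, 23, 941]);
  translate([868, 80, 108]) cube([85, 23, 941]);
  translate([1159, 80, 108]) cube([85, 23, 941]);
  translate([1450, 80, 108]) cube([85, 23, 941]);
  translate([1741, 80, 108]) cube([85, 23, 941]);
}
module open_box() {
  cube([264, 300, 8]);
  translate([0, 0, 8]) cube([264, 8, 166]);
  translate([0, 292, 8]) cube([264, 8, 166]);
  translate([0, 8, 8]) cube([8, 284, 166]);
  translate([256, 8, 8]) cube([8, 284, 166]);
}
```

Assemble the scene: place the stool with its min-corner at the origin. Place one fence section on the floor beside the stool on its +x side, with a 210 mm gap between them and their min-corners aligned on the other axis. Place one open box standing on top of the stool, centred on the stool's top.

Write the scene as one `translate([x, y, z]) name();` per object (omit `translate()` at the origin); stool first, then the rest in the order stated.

stool();
translate([524, 0, 0]) fence_section();
translate([25, 5, 405]) open_box();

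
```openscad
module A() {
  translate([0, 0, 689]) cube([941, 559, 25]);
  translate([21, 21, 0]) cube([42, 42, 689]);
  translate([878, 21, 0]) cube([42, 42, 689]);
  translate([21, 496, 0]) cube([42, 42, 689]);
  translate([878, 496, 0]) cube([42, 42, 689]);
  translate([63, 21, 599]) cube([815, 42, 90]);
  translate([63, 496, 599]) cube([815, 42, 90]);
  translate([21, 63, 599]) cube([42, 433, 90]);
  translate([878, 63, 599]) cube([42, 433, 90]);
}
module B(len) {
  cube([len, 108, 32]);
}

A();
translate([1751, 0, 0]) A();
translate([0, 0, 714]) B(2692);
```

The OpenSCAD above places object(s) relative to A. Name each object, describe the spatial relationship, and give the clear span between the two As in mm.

A is a table. B is a beam. A beam spans the tops of two tables. The clear span between the two tables is 810 mm.

Second table starts at x = 1751; first ends at x = 941; clear span = 1751 − 941 = 810 mm.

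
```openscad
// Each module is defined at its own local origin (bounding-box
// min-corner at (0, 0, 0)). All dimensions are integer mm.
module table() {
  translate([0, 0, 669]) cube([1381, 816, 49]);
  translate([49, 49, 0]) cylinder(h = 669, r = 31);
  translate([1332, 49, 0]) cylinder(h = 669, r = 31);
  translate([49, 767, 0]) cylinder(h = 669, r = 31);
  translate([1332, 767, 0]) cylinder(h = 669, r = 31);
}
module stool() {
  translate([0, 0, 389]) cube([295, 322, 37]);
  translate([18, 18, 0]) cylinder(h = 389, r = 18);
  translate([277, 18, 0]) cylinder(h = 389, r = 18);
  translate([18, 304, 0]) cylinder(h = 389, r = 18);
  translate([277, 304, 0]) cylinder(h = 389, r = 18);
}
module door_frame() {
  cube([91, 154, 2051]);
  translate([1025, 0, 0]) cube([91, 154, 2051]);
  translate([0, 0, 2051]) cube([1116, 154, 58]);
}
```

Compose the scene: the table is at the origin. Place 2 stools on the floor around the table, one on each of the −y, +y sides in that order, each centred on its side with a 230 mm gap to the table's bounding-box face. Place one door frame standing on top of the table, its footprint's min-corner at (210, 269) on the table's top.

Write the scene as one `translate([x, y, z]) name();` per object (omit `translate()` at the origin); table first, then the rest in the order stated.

table();
translate([543, -552, 0]) stool();
translate([543, 1046, 0]) stool();
translate([210, 269, 718]) door_frame();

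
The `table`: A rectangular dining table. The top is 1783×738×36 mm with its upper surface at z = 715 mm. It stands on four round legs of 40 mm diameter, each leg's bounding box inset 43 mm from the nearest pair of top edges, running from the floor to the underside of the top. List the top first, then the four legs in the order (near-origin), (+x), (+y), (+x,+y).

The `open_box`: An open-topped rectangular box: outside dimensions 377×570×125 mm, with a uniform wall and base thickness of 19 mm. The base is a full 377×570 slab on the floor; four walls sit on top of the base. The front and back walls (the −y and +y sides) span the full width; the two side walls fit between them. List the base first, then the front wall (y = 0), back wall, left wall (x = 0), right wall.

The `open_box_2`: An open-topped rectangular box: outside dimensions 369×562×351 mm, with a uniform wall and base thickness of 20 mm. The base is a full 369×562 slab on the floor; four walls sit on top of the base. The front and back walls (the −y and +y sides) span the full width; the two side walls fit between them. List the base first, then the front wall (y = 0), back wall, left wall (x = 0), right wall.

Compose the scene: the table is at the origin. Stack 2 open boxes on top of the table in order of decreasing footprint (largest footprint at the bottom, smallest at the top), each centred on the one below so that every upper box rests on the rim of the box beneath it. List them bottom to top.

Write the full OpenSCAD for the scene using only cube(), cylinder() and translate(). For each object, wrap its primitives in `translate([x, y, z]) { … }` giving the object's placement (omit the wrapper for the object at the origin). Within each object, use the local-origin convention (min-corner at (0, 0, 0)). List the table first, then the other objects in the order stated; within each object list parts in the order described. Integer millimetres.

translate([0, 0, 679]) cube([1783, 738, 36]);
translate([63, 63, 0]) cylinder(h = 679, r = 20);
translate([1720, 63, 0]) cylinder(h = 679, r = 20);
translate([63, 675, 0]) cylinder(h = 679, r = 20);
translate([1720, 675, 0]) cylinder(h = 679, r = 20);
translate([703, 84, 715]) {
  cube([377, 570, 19]);
  translate([0, 0, 19]) cube([377, 19, 106]);
  translate([0, 551, 19]) cube([377, 19, 106]);
  translate([0, 19, 19]) cube([19, 532, 106]);
  translate([358, 19, 19]) cube([19, 532, 106]);
}
translate([707, 88, 840]) {
  cube([369, 562, 20]);
  translate([0, 0, 20]) cube([369, 20, 331]);
  translate([0, 542, 20]) cube([369, 20, 331]);
  translate([0, 20, 20]) cube([20, 522, 331]);
  translate([349, 20, 20]) cube([20, 522, 331]);
}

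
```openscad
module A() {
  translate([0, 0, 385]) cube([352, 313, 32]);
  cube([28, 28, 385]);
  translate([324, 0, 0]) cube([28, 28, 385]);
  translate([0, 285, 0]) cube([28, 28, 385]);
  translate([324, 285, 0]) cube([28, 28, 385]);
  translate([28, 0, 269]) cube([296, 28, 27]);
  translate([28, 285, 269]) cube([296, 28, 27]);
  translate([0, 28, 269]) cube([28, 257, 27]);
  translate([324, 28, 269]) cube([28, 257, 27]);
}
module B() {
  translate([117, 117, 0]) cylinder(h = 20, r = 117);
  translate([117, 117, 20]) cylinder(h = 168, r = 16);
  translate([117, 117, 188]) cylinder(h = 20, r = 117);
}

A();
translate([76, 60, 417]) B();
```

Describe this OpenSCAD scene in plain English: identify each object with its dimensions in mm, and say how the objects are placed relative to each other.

A is a four-legged stool. The seat is a 352×313×32 mm slab whose top surface is at z = 417 mm; four square legs, each 28×28 mm in cross-section, run from the floor (z = 0) to the underside of the seat, each flush with a corner of the seat. Four stretchers, 28 mm wide and 27 mm tall, connect adjacent legs with their undersides at z = 269 mm, each running between the inner faces of the legs it joins and aligned with the legs' outer faces on the other axis.

B is a spool: two coaxial disc flanges of radius 117 mm and thickness 20 mm, joined by a core cylinder of radius 16 mm and height 168 mm. The lower flange rests on z = 0 and the three cylinders share a vertical axis.

The spool is on top of the stool.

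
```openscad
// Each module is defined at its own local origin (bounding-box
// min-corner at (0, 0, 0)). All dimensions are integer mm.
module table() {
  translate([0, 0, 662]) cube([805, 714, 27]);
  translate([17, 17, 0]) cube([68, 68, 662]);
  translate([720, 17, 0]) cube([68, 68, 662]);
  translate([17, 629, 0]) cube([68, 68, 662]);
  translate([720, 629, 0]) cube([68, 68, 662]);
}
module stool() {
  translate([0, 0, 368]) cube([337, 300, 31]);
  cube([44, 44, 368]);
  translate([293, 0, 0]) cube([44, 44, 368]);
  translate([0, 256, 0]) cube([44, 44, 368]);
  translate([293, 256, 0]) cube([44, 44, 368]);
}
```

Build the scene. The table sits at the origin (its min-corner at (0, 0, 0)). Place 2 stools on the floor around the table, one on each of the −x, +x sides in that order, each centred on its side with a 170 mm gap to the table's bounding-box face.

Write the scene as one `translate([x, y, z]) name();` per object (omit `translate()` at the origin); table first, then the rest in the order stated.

table();
translate([-507, 207, 0]) stool();
translate([975, 207, 0]) stool();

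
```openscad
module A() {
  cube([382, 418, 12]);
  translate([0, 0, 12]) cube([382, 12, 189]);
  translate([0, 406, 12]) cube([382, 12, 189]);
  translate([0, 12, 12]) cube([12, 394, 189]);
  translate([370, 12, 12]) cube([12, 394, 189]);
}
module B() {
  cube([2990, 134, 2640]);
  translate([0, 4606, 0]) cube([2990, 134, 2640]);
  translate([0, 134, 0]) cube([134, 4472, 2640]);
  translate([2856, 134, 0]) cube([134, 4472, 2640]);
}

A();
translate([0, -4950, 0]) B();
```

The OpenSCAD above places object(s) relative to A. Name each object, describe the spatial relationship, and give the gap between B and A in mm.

A is an open box. B is a house frame. The house frame is on the floor beside the open box on its −y side. The gap between the house frame and the open box is 210 mm.

The house frame's nearest face is 210 mm from the open box's −y face.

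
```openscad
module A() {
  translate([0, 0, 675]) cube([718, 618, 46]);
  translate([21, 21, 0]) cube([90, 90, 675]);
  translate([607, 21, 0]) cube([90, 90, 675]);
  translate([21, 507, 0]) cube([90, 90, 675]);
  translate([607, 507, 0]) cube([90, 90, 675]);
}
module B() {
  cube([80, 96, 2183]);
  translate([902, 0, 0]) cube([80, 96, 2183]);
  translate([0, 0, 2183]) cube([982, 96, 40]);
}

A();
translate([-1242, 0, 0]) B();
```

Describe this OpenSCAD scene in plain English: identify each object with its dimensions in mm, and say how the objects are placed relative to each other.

A is a rectangular dining table. The top is 718×618×46 mm with its upper surface at z = 721 mm. It stands on four 90×90 mm square legs, each inset 21 mm from the nearest pair of top edges, running from the floor to the underside of the top.

B is a door frame. The clear opening is 822 mm wide and 2183 mm high. Two 80 mm wide jambs, 96 mm deep, stand either side of the opening from the floor to the top of the opening. A 40 mm thick head sits across the top of both jambs, spanning the full outside width of the frame.

The door frame is on the floor beside the table on its −x side.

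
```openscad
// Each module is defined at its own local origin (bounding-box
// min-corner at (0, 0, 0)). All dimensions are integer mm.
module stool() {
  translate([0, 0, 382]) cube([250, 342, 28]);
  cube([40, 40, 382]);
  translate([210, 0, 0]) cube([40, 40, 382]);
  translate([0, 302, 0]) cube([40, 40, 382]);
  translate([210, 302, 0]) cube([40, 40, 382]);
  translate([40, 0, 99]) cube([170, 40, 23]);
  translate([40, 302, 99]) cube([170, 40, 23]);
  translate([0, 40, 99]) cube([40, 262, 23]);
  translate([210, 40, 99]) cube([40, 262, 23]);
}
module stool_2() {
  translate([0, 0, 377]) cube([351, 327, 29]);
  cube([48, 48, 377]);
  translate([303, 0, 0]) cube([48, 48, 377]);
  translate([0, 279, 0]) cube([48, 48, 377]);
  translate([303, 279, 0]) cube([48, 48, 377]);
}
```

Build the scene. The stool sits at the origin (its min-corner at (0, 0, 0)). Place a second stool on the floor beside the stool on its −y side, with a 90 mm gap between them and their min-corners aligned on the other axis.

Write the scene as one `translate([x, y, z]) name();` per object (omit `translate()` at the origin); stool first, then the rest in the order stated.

stool();
translate([0, -417, 0]) stool_2();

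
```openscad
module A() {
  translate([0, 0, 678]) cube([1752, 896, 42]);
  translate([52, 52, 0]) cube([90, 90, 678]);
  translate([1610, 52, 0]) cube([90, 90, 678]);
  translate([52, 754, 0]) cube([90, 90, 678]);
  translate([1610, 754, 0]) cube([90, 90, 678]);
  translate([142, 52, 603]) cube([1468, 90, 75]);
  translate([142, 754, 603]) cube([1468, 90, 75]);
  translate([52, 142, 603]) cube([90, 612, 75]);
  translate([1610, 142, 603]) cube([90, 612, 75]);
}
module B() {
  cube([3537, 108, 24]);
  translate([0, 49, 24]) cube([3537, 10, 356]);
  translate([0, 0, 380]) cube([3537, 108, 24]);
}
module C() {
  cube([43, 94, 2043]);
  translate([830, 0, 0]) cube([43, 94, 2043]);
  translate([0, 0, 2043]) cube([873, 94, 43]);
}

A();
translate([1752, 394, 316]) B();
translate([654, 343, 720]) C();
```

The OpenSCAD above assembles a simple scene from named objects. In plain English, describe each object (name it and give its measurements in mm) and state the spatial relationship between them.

A is a table: top 1752 mm (x) × 896 mm (y), 42 mm thick, upper face at z = 720 mm, on four 90×90 mm square legs, each inset 52 mm from the nearest pair of top edges, running from z = 0 to the bottom of the top. Four apron rails, 90 mm thick and 75 mm tall, run between adjacent legs with their top edges flush with the underside of the top and their outer faces flush with the legs' outer faces.

B is an I-beam lying along x, 3537 mm long. Overall section height 404 mm. Two flanges 108 mm wide (y) and 24 mm thick, one on the floor and one at the top; a web 10 mm thick runs between them, centred on the flange width.

C is a door frame. The clear opening is 787 mm wide and 2043 mm high. Two 43 mm wide jambs, 94 mm deep, stand either side of the opening from the floor to the top of the opening. A 43 mm thick head sits across the top of both jambs, spanning the full outside width of the frame.

The I-beam is beside the table with their tops flush at z = 720. The door frame is on top of the table.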